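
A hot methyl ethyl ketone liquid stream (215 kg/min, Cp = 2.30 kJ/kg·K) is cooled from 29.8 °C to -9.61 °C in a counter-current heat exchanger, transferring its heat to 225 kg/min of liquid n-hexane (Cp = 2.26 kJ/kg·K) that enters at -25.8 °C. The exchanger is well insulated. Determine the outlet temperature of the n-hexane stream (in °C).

Heat released by hot stream: Q = 215 × 2.30 × (29.8 − -9.61) = 19488 kJ/min
Energy balance on cold side (adiabatic exchanger): Q = ṁ_c·Cp_c·(T_c,out − T_c,in)
T_c,out = -25.8 + 19488/(225 × 2.26) = 12.525 °C

T_c,out = 12.5 °C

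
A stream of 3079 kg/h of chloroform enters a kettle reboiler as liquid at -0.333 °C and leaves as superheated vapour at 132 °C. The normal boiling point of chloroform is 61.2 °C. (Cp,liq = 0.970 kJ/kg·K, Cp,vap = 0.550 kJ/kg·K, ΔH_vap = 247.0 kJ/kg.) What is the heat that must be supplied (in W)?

liquid -0.333→61.2 °C: 59.687 kJ/kg
vaporisation at 61.2 °C: 247 kJ/kg
vapour 61.2→132 °C: 38.94 kJ/kg
Δh = 59.687 + 247 + 38.94 = 345.63 kJ/kg
Q = ṁ·Δh = 3079 kg/h × 345.63 kJ/kg = 1.0642e+06 kJ/h
|Q| = 295.61 kW = 295610 W

Q = 296000 W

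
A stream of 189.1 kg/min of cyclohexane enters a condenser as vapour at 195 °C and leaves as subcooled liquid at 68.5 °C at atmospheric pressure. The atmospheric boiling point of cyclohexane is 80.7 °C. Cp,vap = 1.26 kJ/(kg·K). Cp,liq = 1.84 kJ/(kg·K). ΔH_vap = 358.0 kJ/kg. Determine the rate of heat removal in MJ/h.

Q_c = 5950 MJ/h

vapour 195→80.7 °C: -144.02 kJ/kg
condensation at 80.7 °C: -358 kJ/kg
liquid 80.7→68.5 °C: -22.448 kJ/kg
Δh = -144.02 + -358 + -22.448 = -524.47 kJ/kg
Q = ṁ·Δh = 189.1 kg/min × -524.47 kJ/kg = -99177 kJ/min
|Q| = 1652.9 kW = 5950.6 MJ/h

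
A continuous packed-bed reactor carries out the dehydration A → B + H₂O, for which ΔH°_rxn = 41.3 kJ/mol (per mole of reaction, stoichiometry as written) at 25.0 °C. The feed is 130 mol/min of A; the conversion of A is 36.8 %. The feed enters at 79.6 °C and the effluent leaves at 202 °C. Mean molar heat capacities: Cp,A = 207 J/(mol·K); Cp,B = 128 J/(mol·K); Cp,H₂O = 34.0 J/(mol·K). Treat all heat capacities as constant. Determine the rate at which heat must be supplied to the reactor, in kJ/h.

Q_in = 293000 kJ/h

Extent of reaction ξ = 0.368 × 130 = 47.84 mol/min
Reaction term: ξ·ΔH°_rxn = 47.84 × 41.3 = 1975.8 kJ/min
Sensible, feed 79.6→25 °C: -1469.3 kJ/min
Outlet flows (mol/min): A 82.16, B 47.84, H₂O 47.84
Sensible, products 25→202 °C: 4382 kJ/min
Q = ΔH = 4888.5 kJ/min = 81.476 kW
Heat supplied = 293310 kJ/h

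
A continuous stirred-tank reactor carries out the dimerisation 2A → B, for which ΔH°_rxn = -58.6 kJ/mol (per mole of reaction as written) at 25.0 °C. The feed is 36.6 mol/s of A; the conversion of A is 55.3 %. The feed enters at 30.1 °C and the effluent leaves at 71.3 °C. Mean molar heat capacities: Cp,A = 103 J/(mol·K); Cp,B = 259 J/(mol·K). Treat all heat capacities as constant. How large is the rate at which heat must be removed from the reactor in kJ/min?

Q_out = 24800 kJ/min

Extent of reaction ξ = 0.553 × 36.6 / 2 = 10.12 mol/s
Reaction term: ξ·ΔH°_rxn = 10.12 × -58.6 = -593.03 kJ/s
Sensible, feed 30.1→25 °C: -19.226 kJ/s
Outlet flows (mol/s): A 16.36, B 10.12
Sensible, products 25→71.3 °C: 199.37 kJ/s
Q = ΔH = -412.88 kJ/s = -412.88 kW
Heat removed = 24773 kJ/min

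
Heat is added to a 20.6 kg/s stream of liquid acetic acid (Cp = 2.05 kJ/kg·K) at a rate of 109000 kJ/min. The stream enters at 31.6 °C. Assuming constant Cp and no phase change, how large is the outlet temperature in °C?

Q = 109000 kJ/min = 1816.7 kJ/s
ΔT = Q/(ṁ·Cp) = 1816.7/(20.6×2.05) = 43.018 K
T_out = 31.6 + 43.018 = 74.618 °C

T_out = 74.6 °C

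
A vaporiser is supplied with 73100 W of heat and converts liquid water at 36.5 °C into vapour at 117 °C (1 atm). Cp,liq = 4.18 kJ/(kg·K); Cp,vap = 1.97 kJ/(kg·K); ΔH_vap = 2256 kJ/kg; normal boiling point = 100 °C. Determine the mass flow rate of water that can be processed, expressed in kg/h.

ṁ = 103 kg/h

Δh = 4.18×(100−36.5) + 2256 + 1.97×(117−100) = 2554.9 kJ/kg
Q = 73100 W = 73.1 kJ/s = 263160 kJ/h
ṁ = Q/Δh = 263160 / 2554.9 = 103 kg/h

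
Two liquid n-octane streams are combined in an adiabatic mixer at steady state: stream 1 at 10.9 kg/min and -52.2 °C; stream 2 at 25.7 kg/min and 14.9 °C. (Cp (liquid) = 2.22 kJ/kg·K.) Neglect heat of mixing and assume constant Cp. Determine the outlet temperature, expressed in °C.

T_out = -5.08 °C

Energy balance with Q = 0: Σ ṁᵢCp,ᵢ(T_out − Tᵢ) = 0
T_out = Σ ṁᵢCp,ᵢTᵢ / Σ ṁᵢCp,ᵢ
      = -413.03 / 81.252 = -5.0833 °C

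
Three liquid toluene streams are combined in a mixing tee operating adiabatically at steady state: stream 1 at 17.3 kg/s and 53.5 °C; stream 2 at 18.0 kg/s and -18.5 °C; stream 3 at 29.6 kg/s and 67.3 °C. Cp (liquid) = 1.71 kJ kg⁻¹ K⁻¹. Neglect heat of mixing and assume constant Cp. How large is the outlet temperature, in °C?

T_out = 39.8 °C

Energy balance with Q = 0: Σ ṁᵢCp,ᵢ(T_out − Tᵢ) = 0
T_out = Σ ṁᵢCp,ᵢTᵢ / Σ ṁᵢCp,ᵢ
      = 4419.7 / 110.98 = 39.825 °C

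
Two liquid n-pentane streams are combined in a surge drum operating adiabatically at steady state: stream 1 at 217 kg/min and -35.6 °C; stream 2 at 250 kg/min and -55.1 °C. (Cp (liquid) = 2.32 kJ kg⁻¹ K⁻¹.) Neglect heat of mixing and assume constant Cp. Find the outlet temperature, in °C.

Adiabatic, steady state ⇒ Σ ṁᵢCp,ᵢ(T_out − Tᵢ) = 0
T_out = Σ ṁᵢCp,ᵢTᵢ / Σ ṁᵢCp,ᵢ
      = -49880 / 1083.4 = -46.039 °C

T_out = -46.0 °C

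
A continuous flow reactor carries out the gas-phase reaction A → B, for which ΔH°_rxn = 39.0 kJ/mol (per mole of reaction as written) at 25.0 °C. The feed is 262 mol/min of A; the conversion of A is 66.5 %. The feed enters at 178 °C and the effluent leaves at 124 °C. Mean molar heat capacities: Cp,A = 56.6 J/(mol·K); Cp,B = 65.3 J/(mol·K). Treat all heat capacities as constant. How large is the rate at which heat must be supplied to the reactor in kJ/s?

Q_in = 102 kJ/s

Extent of reaction ξ = 0.665 × 262 = 174.23 mol/min
Reaction term: ξ·ΔH°_rxn = 174.23 × 39.0 = 6795 kJ/min
Sensible, feed 178→25 °C: -2268.9 kJ/min
Outlet flows (mol/min): A 87.77, B 174.23
Sensible, products 25→124 °C: 1618.2 kJ/min
Q = ΔH = 6144.3 kJ/min = 102.4 kW
Heat supplied = 102.4 kJ/s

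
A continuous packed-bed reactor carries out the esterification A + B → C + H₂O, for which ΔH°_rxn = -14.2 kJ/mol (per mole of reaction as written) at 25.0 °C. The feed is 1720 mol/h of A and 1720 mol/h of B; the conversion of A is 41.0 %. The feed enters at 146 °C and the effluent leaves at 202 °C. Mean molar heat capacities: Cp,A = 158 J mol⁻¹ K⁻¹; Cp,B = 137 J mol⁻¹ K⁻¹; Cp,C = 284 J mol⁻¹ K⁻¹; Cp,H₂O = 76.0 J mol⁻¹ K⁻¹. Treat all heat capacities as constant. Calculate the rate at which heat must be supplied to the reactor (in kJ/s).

Extent of reaction ξ = 0.410 × 1720 = 705.2 mol/h
Reaction term: ξ·ΔH°_rxn = 705.2 × -14.2 = -10014 kJ/h
Sensible, feed 146→25 °C: -61395 kJ/h
Outlet flows (mol/h): A 1014.8, B 1014.8, C 705.2, H₂O 705.2
Sensible, products 25→202 °C: 97923 kJ/h
Q = ΔH = 26514 kJ/h = 7.365 kW
Heat supplied = 7.365 kJ/s

Q_in = 7.36 kJ/s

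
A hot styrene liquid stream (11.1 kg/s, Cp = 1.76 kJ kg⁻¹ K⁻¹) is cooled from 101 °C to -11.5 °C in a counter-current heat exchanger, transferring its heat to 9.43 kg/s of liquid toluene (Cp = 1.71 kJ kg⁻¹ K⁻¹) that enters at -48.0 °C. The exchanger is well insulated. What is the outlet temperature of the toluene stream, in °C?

T_c,out = 88.3 °C

Heat released by hot stream: Q = 11.1 × 1.76 × (101 − -11.5) = 2197.8 kJ/s
Energy balance on cold side (adiabatic exchanger): Q = ṁ_c·Cp_c·(T_c,out − T_c,in)
T_c,out = -48.0 + 2197.8/(9.43 × 1.71) = 88.295 °C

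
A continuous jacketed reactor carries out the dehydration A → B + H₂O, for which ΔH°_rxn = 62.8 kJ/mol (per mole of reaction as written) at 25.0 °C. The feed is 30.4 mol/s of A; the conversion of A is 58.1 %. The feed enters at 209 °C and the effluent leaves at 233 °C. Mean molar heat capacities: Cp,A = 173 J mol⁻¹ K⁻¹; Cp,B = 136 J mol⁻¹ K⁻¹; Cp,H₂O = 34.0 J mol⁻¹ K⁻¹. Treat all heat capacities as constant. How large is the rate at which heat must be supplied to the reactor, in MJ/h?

Extent of reaction ξ = 0.581 × 30.4 = 17.662 mol/s
Reaction term: ξ·ΔH°_rxn = 17.662 × 62.8 = 1109.2 kJ/s
Sensible, feed 209→25 °C: -967.69 kJ/s
Outlet flows (mol/s): A 12.738, B 17.662, H₂O 17.662
Sensible, products 25→233 °C: 1082.9 kJ/s
Q = ΔH = 1224.4 kJ/s = 1224.4 kW
Heat supplied = 4407.8 MJ/h

Q_in = 4410 MJ/h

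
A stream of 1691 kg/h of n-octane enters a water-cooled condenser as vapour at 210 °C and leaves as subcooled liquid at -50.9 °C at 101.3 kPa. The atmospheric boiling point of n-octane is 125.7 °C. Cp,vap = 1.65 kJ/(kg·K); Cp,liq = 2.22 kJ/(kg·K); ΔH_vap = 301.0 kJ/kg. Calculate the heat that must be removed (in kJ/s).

Q_c = 391 kJ/s

vapour 210→125.7 °C: -139.09 kJ/kg
condensation at 125.7 °C: -301 kJ/kg
liquid 125.7→-50.9 °C: -392.05 kJ/kg
Δh = -139.09 + -301 + -392.05 = -832.15 kJ/kg
Q = ṁ·Δh = 1691 kg/h × -832.15 kJ/kg = -1.4072e+06 kJ/h
|Q| = 390.88 kW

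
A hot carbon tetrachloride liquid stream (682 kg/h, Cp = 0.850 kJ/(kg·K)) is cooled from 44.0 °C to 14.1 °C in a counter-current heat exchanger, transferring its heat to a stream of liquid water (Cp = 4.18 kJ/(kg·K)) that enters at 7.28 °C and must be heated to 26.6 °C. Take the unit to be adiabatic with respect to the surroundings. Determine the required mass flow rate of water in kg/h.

ṁ_c = 215 kg/h

Heat released by hot stream: Q = 682 × 0.850 × (44.0 − 14.1) = 17333 kJ/h
Energy balance on cold side (adiabatic exchanger): Q = ṁ_c·Cp_c·(T_c,out − T_c,in)
ṁ_c = 17333 / [4.18 × (26.6 − 7.28)] = 214.63 kg/h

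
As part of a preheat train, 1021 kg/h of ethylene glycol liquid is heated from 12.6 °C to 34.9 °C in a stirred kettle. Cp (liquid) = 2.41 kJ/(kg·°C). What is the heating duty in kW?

Q = 15.2 kW

Q = ṁ·Cp·ΔT = 1021 × 2.41 × (34.9 − 12.6) = 54872 kJ/h
Converting: 54872 / 3600 s = 15.242 kW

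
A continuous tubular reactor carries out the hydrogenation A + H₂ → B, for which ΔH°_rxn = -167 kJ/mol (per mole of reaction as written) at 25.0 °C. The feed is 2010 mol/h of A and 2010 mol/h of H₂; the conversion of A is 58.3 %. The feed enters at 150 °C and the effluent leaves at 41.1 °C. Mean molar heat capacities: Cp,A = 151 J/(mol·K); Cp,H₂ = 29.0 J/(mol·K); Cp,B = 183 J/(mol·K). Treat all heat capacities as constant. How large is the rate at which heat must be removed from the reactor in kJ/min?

Extent of reaction ξ = 0.583 × 2010 = 1171.8 mol/h
Reaction term: ξ·ΔH°_rxn = 1171.8 × -167 = -195700 kJ/h
Sensible, feed 150→25 °C: -45225 kJ/h
Outlet flows (mol/h): A 838.17, H₂ 838.17, B 1171.8
Sensible, products 25→41.1 °C: 5881.6 kJ/h
Q = ΔH = -235040 kJ/h = -65.289 kW
Heat removed = 3917.3 kJ/min

Q_out = 3920 kJ/min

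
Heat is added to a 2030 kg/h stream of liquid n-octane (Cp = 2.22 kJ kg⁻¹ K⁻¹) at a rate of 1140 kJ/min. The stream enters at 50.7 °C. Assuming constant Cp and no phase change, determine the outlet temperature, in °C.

Q = 1140 kJ/min = 68400 kJ/h
ΔT = Q/(ṁ·Cp) = 68400/(2030×2.22) = 15.178 K
T_out = 50.7 + 15.178 = 65.878 °C

T_out = 65.9 °C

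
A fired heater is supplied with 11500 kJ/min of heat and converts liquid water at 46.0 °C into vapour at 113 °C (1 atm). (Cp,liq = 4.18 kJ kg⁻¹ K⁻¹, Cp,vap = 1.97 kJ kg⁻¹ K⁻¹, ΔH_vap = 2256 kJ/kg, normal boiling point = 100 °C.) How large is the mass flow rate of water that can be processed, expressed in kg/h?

ṁ = 275 kg/h

Δh = 4.18×(100−46.0) + 2256 + 1.97×(113−100) = 2507.3 kJ/kg
Q = 11500 kJ/min = 191.67 kJ/s = 690000 kJ/h
ṁ = Q/Δh = 690000 / 2507.3 = 275.19 kg/h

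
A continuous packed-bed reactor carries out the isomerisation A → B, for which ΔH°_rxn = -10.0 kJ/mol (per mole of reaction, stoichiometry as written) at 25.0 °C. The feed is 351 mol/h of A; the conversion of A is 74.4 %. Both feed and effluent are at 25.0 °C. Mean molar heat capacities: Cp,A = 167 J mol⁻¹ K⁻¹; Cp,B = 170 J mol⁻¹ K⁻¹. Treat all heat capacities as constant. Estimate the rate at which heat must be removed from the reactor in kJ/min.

Extent of reaction ξ = 0.744 × 351 = 261.14 mol/h
Reaction term: ξ·ΔH°_rxn = 261.14 × -10.0 = -2611.4 kJ/h
Q = ΔH = -2611.4 kJ/h = -0.7254 kW
Heat removed = 43.524 kJ/min

Q_out = 43.5 kJ/min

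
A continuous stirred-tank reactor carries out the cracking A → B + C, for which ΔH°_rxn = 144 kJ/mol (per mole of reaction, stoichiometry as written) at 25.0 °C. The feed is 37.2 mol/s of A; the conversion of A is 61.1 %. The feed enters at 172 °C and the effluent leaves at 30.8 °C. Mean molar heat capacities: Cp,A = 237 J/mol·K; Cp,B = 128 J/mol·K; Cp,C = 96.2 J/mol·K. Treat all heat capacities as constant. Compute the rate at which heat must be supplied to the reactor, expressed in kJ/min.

Q_in = 122000 kJ/min

Extent of reaction ξ = 0.611 × 37.2 = 22.729 mol/s
Reaction term: ξ·ΔH°_rxn = 22.729 × 144 = 3273 kJ/s
Sensible, feed 172→25 °C: -1296 kJ/s
Outlet flows (mol/s): A 14.471, B 22.729, C 22.729
Sensible, products 25→30.8 °C: 49.448 kJ/s
Q = ΔH = 2026.4 kJ/s = 2026.4 kW
Heat supplied = 121590 kJ/min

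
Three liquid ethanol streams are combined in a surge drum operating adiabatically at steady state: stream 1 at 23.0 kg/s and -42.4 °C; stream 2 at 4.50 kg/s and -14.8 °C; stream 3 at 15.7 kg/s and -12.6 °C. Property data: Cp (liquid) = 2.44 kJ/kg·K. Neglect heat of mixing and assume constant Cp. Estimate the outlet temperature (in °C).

No heat crosses the boundary, so H_out = H_in.
T_out = Σ ṁᵢCp,ᵢTᵢ / Σ ṁᵢCp,ᵢ
      = -3024.7 / 105.41 = -28.695 °C

T_out = -28.7 °C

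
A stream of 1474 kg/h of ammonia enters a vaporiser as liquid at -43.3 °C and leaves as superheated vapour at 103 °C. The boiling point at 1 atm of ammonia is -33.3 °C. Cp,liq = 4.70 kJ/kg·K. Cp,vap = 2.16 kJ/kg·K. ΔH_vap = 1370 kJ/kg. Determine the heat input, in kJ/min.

liquid -43.3→-33.3 °C: 47 kJ/kg
vaporisation at -33.3 °C: 1370 kJ/kg
vapour -33.3→103 °C: 294.41 kJ/kg
Δh = 47 + 1370 + 294.41 = 1711.4 kJ/kg
Q = ṁ·Δh = 1474 kg/h × 1711.4 kJ/kg = 2.5226e+06 kJ/h
|Q| = 700.73 kW = 42044 kJ/min

Q = 42000 kJ/min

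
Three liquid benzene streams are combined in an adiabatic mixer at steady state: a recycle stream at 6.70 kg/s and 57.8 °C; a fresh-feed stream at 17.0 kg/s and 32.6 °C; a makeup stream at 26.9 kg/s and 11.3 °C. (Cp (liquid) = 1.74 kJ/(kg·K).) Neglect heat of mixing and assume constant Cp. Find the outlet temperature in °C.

No heat crosses the boundary, so H_out = H_in.
Σ ṁᵢCp,ᵢTᵢ = 6.70×1.74×57.8 + 17.0×1.74×32.6 + 26.9×1.74×11.3 = 2167
Σ ṁᵢCp,ᵢ = 6.70×1.74 + 17.0×1.74 + 26.9×1.74 = 88.044
T_out = 2167 / 88.044 = 24.613 °C

T_out = 24.6 °C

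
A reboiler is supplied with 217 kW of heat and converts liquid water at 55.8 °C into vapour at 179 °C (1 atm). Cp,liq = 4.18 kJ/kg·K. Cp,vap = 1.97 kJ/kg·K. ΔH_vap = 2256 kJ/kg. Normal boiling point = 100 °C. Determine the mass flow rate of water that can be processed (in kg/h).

ṁ = 301 kg/h

Δh = 4.18×(100−55.8) + 2256 + 1.97×(179−100) = 2596.4 kJ/kg
Q = 217 kW = 217 kJ/s = 781200 kJ/h
ṁ = Q/Δh = 781200 / 2596.4 = 300.88 kg/h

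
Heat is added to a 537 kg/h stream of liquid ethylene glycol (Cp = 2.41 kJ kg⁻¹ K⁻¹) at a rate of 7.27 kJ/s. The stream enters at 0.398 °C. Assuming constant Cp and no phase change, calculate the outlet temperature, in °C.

Q = 7.27 kJ/s = 26172 kJ/h
ΔT = Q/(ṁ·Cp) = 26172/(537×2.41) = 20.223 K
T_out = 0.398 + 20.223 = 20.621 °C

T_out = 20.6 °C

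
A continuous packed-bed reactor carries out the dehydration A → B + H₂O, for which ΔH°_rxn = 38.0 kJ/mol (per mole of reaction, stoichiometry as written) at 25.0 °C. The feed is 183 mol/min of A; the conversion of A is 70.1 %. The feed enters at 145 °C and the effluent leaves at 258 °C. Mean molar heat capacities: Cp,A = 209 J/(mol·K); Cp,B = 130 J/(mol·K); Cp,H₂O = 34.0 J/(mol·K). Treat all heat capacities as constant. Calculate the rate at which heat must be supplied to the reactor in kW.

Q_in = 131 kW

Extent of reaction ξ = 0.701 × 183 = 128.28 mol/min
Reaction term: ξ·ΔH°_rxn = 128.28 × 38.0 = 4874.8 kJ/min
Sensible, feed 145→25 °C: -4589.6 kJ/min
Outlet flows (mol/min): A 54.717, B 128.28, H₂O 128.28
Sensible, products 25→258 °C: 7566.5 kJ/min
Q = ΔH = 7851.6 kJ/min = 130.86 kW
Heat supplied = 130.86 kW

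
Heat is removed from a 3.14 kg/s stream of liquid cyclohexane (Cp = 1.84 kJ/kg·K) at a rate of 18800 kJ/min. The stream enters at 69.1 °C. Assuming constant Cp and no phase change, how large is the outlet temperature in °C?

Q = 18800 kJ/min = 313.33 kJ/s
ΔT = Q/(ṁ·Cp) = 313.33/(3.14×1.84) = 54.232 K
T_out = 69.1 − 54.232 = 14.868 °C

T_out = 14.9 °C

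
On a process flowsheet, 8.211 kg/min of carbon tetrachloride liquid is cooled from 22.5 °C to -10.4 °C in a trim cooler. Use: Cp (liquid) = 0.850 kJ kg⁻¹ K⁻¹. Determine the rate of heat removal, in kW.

Q = ṁ·Cp·ΔT = 8.211 × 0.850 × (-10.4 − 22.5) = -229.62 kJ/min
Converting: 229.62 / 60 s = 3.827 kW

Q_c = 3.83 kW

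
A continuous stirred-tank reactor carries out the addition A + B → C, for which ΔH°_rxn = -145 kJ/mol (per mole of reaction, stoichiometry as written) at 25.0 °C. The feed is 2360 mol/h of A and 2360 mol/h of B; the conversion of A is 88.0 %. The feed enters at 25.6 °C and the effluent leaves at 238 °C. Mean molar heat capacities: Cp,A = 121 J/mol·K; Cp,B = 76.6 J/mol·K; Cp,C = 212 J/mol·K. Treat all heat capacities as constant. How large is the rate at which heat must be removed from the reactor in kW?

Extent of reaction ξ = 0.880 × 2360 = 2076.8 mol/h
Reaction term: ξ·ΔH°_rxn = 2076.8 × -145 = -301140 kJ/h
Sensible, feed 25.6→25 °C: -279.8 kJ/h
Outlet flows (mol/h): A 283.2, B 283.2, C 2076.8
Sensible, products 25→238 °C: 105700 kJ/h
Q = ΔH = -195720 kJ/h = -54.366 kW
Heat removed = 54.366 kW

Q_out = 54.4 kW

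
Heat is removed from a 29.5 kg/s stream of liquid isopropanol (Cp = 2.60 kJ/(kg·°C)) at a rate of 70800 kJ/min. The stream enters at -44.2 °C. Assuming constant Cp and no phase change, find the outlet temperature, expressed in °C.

Q = 70800 kJ/min = 1180 kJ/s
ΔT = Q/(ṁ·Cp) = 1180/(29.5×2.60) = 15.385 K
T_out = -44.2 − 15.385 = -59.585 °C

T_out = -59.6 °C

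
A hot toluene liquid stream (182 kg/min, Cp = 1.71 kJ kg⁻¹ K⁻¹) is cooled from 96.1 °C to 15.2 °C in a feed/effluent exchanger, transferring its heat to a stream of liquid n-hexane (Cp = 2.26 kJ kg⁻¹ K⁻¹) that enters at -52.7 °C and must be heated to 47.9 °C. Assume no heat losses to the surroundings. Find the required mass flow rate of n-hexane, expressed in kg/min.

Heat released by hot stream: Q = 182 × 1.71 × (96.1 − 15.2) = 25178 kJ/min
Energy balance on cold side (adiabatic exchanger): Q = ṁ_c·Cp_c·(T_c,out − T_c,in)
ṁ_c = 25178 / [2.26 × (47.9 − -52.7)] = 110.74 kg/min

ṁ_c = 111 kg/min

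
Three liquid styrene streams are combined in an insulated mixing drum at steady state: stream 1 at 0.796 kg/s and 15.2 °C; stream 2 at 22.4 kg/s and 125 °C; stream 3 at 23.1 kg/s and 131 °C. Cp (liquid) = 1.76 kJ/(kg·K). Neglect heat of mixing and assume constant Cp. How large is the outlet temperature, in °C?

T_out = 126 °C

Energy balance with Q = 0: Σ ṁᵢCp,ᵢ(T_out − Tᵢ) = 0
Σ ṁᵢCp,ᵢTᵢ = 0.796×1.76×15.2 + 22.4×1.76×125 + 23.1×1.76×131 = 10275
Σ ṁᵢCp,ᵢ = 0.796×1.76 + 22.4×1.76 + 23.1×1.76 = 81.481
T_out = 10275 / 81.481 = 126.11 °C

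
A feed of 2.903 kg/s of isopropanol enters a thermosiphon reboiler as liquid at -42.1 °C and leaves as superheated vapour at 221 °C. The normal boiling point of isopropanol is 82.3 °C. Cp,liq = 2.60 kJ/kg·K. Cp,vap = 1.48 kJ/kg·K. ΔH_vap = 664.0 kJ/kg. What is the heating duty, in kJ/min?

Q = 208000 kJ/min

liquid -42.1→82.3 °C: 323.44 kJ/kg
vaporisation at 82.3 °C: 664 kJ/kg
vapour 82.3→221 °C: 205.28 kJ/kg
Δh = 323.44 + 664 + 205.28 = 1192.7 kJ/kg
Q = ṁ·Δh = 2.903 kg/s × 1192.7 kJ/kg = 3462.5 kJ/s
|Q| = 3462.5 kW = 207750 kJ/min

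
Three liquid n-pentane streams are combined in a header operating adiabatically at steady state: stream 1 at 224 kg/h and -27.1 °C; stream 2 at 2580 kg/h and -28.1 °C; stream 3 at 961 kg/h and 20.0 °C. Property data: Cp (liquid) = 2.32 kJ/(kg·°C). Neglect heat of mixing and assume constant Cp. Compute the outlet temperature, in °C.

No heat crosses the boundary, so H_out = H_in.
Σ ṁᵢCp,ᵢTᵢ = 224×2.32×-27.1 + 2580×2.32×-28.1 + 961×2.32×20.0 = -137690
Σ ṁᵢCp,ᵢ = 224×2.32 + 2580×2.32 + 961×2.32 = 8734.8
T_out = -137690 / 8734.8 = -15.763 °C

T_out = -15.8 °C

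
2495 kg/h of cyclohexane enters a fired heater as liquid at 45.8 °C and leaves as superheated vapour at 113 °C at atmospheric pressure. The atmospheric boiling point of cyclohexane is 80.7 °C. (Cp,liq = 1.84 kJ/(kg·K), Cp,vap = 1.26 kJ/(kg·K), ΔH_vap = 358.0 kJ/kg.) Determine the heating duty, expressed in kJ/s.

liquid 45.8→80.7 °C: 64.216 kJ/kg
vaporisation at 80.7 °C: 358 kJ/kg
vapour 80.7→113 °C: 40.698 kJ/kg
Δh = 64.216 + 358 + 40.698 = 462.91 kJ/kg
Q = ṁ·Δh = 2495 kg/h × 462.91 kJ/kg = 1.155e+06 kJ/h
|Q| = 320.83 kW

Q = 321 kJ/s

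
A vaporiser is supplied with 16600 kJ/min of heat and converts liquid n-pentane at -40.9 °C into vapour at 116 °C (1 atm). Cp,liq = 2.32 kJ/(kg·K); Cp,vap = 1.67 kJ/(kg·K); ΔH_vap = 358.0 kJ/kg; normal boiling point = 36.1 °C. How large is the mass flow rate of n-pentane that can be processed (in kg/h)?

ṁ = 1490 kg/h

Δh = 2.32×(36.1−-40.9) + 358.0 + 1.67×(116−36.1) = 670.07 kJ/kg
Q = 16600 kJ/min = 276.67 kJ/s = 996000 kJ/h
ṁ = Q/Δh = 996000 / 670.07 = 1486.4 kg/h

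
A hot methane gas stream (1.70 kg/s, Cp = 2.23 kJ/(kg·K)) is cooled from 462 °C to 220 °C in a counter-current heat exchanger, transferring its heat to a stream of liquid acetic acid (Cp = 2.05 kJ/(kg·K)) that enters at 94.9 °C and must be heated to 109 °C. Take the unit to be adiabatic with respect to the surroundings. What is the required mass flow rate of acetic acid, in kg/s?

Heat released by hot stream: Q = 1.70 × 2.23 × (462 − 220) = 917.42 kJ/s
Energy balance on cold side (adiabatic exchanger): Q = ṁ_c·Cp_c·(T_c,out − T_c,in)
ṁ_c = 917.42 / [2.05 × (109 − 94.9)] = 31.739 kg/s

ṁ_c = 31.7 kg/s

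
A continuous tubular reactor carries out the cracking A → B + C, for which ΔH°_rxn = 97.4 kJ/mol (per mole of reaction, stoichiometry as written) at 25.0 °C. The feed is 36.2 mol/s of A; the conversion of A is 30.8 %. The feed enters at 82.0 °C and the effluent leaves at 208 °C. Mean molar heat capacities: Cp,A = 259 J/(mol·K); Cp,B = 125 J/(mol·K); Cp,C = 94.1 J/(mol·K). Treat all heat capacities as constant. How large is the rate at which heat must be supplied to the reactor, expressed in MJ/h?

Q_in = 7870 MJ/h

Extent of reaction ξ = 0.308 × 36.2 = 11.15 mol/s
Reaction term: ξ·ΔH°_rxn = 11.15 × 97.4 = 1086 kJ/s
Sensible, feed 82.0→25 °C: -534.42 kJ/s
Outlet flows (mol/s): A 25.05, B 11.15, C 11.15
Sensible, products 25→208 °C: 1634.4 kJ/s
Q = ΔH = 2185.9 kJ/s = 2185.9 kW
Heat supplied = 7869.3 MJ/h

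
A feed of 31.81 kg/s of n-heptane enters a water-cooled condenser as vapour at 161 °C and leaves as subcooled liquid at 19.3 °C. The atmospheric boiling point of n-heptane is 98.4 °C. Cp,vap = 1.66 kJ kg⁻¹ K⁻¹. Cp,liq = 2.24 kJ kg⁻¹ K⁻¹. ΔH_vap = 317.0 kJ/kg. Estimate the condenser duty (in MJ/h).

Q_c = 68500 MJ/h

vapour 161→98.4 °C: -103.92 kJ/kg
condensation at 98.4 °C: -317 kJ/kg
liquid 98.4→19.3 °C: -177.18 kJ/kg
Δh = -103.92 + -317 + -177.18 = -598.1 kJ/kg
Q = ṁ·Δh = 31.81 kg/s × -598.1 kJ/kg = -19026 kJ/s
|Q| = 19026 kW = 68492 MJ/h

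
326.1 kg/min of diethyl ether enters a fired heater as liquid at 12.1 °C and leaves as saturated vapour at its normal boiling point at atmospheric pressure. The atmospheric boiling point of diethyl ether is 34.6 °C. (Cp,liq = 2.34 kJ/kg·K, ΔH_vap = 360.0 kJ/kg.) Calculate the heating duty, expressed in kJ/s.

Q = 2240 kJ/s

liquid 12.1→34.6 °C: 52.65 kJ/kg
vaporisation at 34.6 °C: 360 kJ/kg
Δh = 52.65 + 360 = 412.65 kJ/kg
Q = ṁ·Δh = 326.1 kg/min × 412.65 kJ/kg = 134570 kJ/min
|Q| = 2242.8 kW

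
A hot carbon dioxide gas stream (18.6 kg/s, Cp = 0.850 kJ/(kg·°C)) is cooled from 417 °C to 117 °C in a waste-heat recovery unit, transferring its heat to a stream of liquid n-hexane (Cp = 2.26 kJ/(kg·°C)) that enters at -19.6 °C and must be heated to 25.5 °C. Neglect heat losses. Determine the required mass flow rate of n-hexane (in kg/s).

Heat released by hot stream: Q = 18.6 × 0.850 × (417 − 117) = 4743 kJ/s
Energy balance on cold side (adiabatic exchanger): Q = ṁ_c·Cp_c·(T_c,out − T_c,in)
ṁ_c = 4743 / [2.26 × (25.5 − -19.6)] = 46.534 kg/s

ṁ_c = 46.5 kg/s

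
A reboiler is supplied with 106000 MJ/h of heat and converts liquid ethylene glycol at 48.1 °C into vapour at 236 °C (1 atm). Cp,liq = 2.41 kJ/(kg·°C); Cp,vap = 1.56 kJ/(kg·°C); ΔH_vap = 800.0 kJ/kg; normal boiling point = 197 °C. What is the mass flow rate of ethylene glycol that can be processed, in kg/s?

Δh = 2.41×(197−48.1) + 800.0 + 1.56×(236−197) = 1219.7 kJ/kg
Q = 106000 MJ/h = 29444 kJ/s = 29444 kJ/s
ṁ = Q/Δh = 29444 / 1219.7 = 24.141 kg/s

ṁ = 24.1 kg/s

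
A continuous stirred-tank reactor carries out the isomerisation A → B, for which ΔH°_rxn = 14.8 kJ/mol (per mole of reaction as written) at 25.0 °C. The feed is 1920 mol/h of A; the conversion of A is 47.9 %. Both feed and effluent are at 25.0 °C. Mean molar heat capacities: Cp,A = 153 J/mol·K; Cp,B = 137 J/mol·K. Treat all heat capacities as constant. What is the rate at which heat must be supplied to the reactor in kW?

Extent of reaction ξ = 0.479 × 1920 = 919.68 mol/h
Reaction term: ξ·ΔH°_rxn = 919.68 × 14.8 = 13611 kJ/h
Q = ΔH = 13611 kJ/h = 3.7809 kW
Heat supplied = 3.7809 kW

Q_in = 3.78 kW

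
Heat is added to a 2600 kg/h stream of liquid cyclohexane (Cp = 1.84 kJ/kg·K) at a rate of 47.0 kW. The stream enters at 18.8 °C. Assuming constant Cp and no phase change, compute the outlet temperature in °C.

Q = 47.0 kW = 169200 kJ/h
ΔT = Q/(ṁ·Cp) = 169200/(2600×1.84) = 35.368 K
T_out = 18.8 + 35.368 = 54.168 °C

T_out = 54.2 °C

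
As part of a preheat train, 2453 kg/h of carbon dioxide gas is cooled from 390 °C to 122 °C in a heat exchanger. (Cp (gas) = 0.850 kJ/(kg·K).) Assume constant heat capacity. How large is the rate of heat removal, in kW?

Q = ṁ·Cp·ΔT = 2453 × 0.850 × (122 − 390) = -558790 kJ/h
Converting: 558790 / 3600 s = 155.22 kW

Q_c = 155 kW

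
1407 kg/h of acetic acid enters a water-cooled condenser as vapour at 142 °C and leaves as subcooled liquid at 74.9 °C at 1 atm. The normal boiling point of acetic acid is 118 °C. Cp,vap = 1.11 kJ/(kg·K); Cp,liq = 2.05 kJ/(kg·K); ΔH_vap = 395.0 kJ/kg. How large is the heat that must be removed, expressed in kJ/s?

Q_c = 199 kJ/s

vapour 142→118 °C: -26.64 kJ/kg
condensation at 118 °C: -395 kJ/kg
liquid 118→74.9 °C: -88.355 kJ/kg
Δh = -26.64 + -395 + -88.355 = -510 kJ/kg
Q = ṁ·Δh = 1407 kg/h × -510 kJ/kg = -717560 kJ/h
|Q| = 199.32 kW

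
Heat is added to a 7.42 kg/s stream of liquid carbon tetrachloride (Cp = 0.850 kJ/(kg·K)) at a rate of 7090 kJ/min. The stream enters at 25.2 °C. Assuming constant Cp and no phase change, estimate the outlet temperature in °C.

Q = 7090 kJ/min = 118.17 kJ/s
ΔT = Q/(ṁ·Cp) = 118.17/(7.42×0.850) = 18.736 K
T_out = 25.2 + 18.736 = 43.936 °C

T_out = 43.9 °C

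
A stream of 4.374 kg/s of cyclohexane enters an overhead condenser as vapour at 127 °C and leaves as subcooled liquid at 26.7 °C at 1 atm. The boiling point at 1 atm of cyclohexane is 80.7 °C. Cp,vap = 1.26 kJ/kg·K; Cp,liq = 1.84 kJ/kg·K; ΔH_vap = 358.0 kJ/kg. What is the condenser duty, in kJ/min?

Q_c = 135000 kJ/min

vapour 127→80.7 °C: -58.338 kJ/kg
condensation at 80.7 °C: -358 kJ/kg
liquid 80.7→26.7 °C: -99.36 kJ/kg
Δh = -58.338 + -358 + -99.36 = -515.7 kJ/kg
Q = ṁ·Δh = 4.374 kg/s × -515.7 kJ/kg = -2255.7 kJ/s
|Q| = 2255.7 kW = 135340 kJ/min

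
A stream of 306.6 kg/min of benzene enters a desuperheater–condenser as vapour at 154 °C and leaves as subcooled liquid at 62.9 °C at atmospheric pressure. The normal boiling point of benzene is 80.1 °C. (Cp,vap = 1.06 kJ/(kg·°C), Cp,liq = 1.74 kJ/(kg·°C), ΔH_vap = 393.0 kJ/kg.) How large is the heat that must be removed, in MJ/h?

Q_c = 9220 MJ/h

vapour 154→80.1 °C: -78.334 kJ/kg
condensation at 80.1 °C: -393 kJ/kg
liquid 80.1→62.9 °C: -29.928 kJ/kg
Δh = -78.334 + -393 + -29.928 = -501.26 kJ/kg
Q = ṁ·Δh = 306.6 kg/min × -501.26 kJ/kg = -153690 kJ/min
|Q| = 2561.4 kW = 9221.2 MJ/h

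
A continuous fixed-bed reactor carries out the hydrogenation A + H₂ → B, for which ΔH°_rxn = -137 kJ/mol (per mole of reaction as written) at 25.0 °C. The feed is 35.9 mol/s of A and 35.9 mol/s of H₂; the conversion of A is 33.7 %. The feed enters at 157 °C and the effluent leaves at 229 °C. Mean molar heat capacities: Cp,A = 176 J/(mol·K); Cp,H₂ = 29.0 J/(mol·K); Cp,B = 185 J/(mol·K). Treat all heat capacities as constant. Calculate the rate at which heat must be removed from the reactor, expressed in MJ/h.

Extent of reaction ξ = 0.337 × 35.9 = 12.098 mol/s
Reaction term: ξ·ΔH°_rxn = 12.098 × -137 = -1657.5 kJ/s
Sensible, feed 157→25 °C: -971.45 kJ/s
Outlet flows (mol/s): A 23.802, H₂ 23.802, B 12.098
Sensible, products 25→229 °C: 1452 kJ/s
Q = ΔH = -1176.9 kJ/s = -1176.9 kW
Heat removed = 4237 MJ/h

Q_out = 4240 MJ/h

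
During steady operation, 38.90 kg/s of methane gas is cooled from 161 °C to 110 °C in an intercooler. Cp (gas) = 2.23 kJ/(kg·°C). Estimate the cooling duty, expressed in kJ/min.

Q = ṁ·Cp·ΔT = 38.90 × 2.23 × (110 − 161) = -4424.1 kJ/s
Cooling duty = 265450 kJ/min

Q_c = 265000 kJ/min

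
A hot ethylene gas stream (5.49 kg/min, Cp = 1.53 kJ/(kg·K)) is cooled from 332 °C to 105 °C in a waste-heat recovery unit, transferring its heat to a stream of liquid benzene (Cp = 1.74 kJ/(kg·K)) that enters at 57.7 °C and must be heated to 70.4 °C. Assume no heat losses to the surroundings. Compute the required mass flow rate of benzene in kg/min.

ṁ_c = 86.3 kg/min

Heat released by hot stream: Q = 5.49 × 1.53 × (332 − 105) = 1906.7 kJ/min
Energy balance on cold side (adiabatic exchanger): Q = ṁ_c·Cp_c·(T_c,out − T_c,in)
ṁ_c = 1906.7 / [1.74 × (70.4 − 57.7)] = 86.285 kg/min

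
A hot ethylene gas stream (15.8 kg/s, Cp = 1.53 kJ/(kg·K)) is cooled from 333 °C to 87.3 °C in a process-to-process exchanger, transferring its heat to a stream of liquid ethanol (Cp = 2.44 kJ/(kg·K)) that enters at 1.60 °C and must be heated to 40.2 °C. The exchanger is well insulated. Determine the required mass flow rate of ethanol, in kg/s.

ṁ_c = 63.1 kg/s

Heat released by hot stream: Q = 15.8 × 1.53 × (333 − 87.3) = 5939.6 kJ/s
Energy balance on cold side (adiabatic exchanger): Q = ṁ_c·Cp_c·(T_c,out − T_c,in)
ṁ_c = 5939.6 / [2.44 × (40.2 − 1.60)] = 63.063 kg/s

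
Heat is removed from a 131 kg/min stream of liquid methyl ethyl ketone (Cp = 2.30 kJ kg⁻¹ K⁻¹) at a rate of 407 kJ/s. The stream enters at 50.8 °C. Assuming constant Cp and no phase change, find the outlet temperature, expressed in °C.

Q = 407 kJ/s = 24420 kJ/min
ΔT = Q/(ṁ·Cp) = 24420/(131×2.30) = 81.049 K
T_out = 50.8 − 81.049 = -30.249 °C

T_out = -30.2 °C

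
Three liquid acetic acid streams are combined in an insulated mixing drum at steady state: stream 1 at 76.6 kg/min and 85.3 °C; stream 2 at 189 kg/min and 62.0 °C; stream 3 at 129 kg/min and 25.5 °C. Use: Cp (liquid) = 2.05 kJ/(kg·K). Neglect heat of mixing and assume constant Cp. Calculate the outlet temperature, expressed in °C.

Adiabatic, steady state ⇒ Σ ṁᵢCp,ᵢ(T_out − Tᵢ) = 0
T_out = Σ ṁᵢCp,ᵢTᵢ / Σ ṁᵢCp,ᵢ
      = 44160 / 808.93 = 54.591 °C

T_out = 54.6 °C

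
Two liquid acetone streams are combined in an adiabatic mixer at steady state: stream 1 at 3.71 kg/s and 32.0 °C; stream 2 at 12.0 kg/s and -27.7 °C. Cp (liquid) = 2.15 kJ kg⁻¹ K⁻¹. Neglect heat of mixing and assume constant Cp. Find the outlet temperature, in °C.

T_out = -13.6 °C

Energy balance with Q = 0: Σ ṁᵢCp,ᵢ(T_out − Tᵢ) = 0
T_out = Σ ṁᵢCp,ᵢTᵢ / Σ ṁᵢCp,ᵢ
      = -459.41 / 33.776 = -13.602 °C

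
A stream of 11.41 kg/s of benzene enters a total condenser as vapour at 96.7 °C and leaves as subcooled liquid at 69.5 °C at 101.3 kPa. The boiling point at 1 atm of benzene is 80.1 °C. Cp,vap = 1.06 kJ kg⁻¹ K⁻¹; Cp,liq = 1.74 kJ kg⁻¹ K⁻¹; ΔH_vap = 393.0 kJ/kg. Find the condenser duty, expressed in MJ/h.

Q_c = 17600 MJ/h

vapour 96.7→80.1 °C: -17.596 kJ/kg
condensation at 80.1 °C: -393 kJ/kg
liquid 80.1→69.5 °C: -18.444 kJ/kg
Δh = -17.596 + -393 + -18.444 = -429.04 kJ/kg
Q = ṁ·Δh = 11.41 kg/s × -429.04 kJ/kg = -4895.3 kJ/s
|Q| = 4895.3 kW = 17623 MJ/h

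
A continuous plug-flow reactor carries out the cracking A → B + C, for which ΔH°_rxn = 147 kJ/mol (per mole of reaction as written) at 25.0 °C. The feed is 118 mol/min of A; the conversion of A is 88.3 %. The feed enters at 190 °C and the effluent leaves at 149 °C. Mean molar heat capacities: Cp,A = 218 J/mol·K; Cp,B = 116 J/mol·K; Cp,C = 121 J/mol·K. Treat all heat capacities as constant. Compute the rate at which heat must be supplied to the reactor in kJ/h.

Extent of reaction ξ = 0.883 × 118 = 104.19 mol/min
Reaction term: ξ·ΔH°_rxn = 104.19 × 147 = 15317 kJ/min
Sensible, feed 190→25 °C: -4244.5 kJ/min
Outlet flows (mol/min): A 13.806, B 104.19, C 104.19
Sensible, products 25→149 °C: 3435.3 kJ/min
Q = ΔH = 14507 kJ/min = 241.79 kW
Heat supplied = 870440 kJ/h

Q_in = 870000 kJ/h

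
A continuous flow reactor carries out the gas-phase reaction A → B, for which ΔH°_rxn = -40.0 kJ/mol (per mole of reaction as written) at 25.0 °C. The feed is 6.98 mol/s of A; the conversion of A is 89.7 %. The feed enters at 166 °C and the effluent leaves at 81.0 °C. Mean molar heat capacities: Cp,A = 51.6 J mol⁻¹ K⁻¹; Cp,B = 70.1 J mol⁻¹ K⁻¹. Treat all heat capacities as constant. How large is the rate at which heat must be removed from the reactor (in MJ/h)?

Extent of reaction ξ = 0.897 × 6.98 = 6.2611 mol/s
Reaction term: ξ·ΔH°_rxn = 6.2611 × -40.0 = -250.44 kJ/s
Sensible, feed 166→25 °C: -50.784 kJ/s
Outlet flows (mol/s): A 0.71894, B 6.2611
Sensible, products 25→81.0 °C: 26.656 kJ/s
Q = ΔH = -274.57 kJ/s = -274.57 kW
Heat removed = 988.45 MJ/h

Q_out = 988 MJ/h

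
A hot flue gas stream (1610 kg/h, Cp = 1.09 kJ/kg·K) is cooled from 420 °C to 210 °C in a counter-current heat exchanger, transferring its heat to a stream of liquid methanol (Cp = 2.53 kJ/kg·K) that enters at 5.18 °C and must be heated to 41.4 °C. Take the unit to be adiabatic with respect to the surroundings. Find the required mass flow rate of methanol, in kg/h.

ṁ_c = 4020 kg/h

Heat released by hot stream: Q = 1610 × 1.09 × (420 − 210) = 368530 kJ/h
Energy balance on cold side (adiabatic exchanger): Q = ṁ_c·Cp_c·(T_c,out − T_c,in)
ṁ_c = 368530 / [2.53 × (41.4 − 5.18)] = 4021.6 kg/h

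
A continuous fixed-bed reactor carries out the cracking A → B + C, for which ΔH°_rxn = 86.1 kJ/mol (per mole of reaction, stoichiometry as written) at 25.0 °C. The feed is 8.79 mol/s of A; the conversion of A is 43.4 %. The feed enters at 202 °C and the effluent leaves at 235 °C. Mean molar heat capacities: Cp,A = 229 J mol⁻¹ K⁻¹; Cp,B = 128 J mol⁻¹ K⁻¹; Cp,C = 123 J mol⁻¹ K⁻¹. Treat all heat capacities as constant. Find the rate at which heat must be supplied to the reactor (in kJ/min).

Extent of reaction ξ = 0.434 × 8.79 = 3.8149 mol/s
Reaction term: ξ·ΔH°_rxn = 3.8149 × 86.1 = 328.46 kJ/s
Sensible, feed 202→25 °C: -356.29 kJ/s
Outlet flows (mol/s): A 4.9751, B 3.8149, C 3.8149
Sensible, products 25→235 °C: 440.34 kJ/s
Q = ΔH = 412.51 kJ/s = 412.51 kW
Heat supplied = 24751 kJ/min

Q_in = 24800 kJ/min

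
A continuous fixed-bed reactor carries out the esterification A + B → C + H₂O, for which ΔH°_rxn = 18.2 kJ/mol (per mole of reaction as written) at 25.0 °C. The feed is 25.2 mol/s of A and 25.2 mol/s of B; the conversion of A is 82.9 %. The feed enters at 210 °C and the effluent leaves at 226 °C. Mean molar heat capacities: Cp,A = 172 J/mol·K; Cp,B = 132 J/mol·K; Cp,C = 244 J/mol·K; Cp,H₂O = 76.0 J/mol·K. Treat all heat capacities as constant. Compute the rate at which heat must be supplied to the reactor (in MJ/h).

Extent of reaction ξ = 0.829 × 25.2 = 20.891 mol/s
Reaction term: ξ·ΔH°_rxn = 20.891 × 18.2 = 380.21 kJ/s
Sensible, feed 210→25 °C: -1417.2 kJ/s
Outlet flows (mol/s): A 4.3092, B 4.3092, C 20.891, H₂O 20.891
Sensible, products 25→226 °C: 1607 kJ/s
Q = ΔH = 569.97 kJ/s = 569.97 kW
Heat supplied = 2051.9 MJ/h

Q_in = 2050 MJ/h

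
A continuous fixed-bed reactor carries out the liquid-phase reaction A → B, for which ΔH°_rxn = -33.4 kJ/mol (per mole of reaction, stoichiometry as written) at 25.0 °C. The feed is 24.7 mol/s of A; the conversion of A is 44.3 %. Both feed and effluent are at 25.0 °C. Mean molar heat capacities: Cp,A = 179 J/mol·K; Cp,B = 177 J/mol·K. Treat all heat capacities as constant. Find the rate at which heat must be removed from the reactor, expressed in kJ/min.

Q_out = 21900 kJ/min

Extent of reaction ξ = 0.443 × 24.7 = 10.942 mol/s
Reaction term: ξ·ΔH°_rxn = 10.942 × -33.4 = -365.47 kJ/s
Q = ΔH = -365.47 kJ/s = -365.47 kW
Heat removed = 21928 kJ/min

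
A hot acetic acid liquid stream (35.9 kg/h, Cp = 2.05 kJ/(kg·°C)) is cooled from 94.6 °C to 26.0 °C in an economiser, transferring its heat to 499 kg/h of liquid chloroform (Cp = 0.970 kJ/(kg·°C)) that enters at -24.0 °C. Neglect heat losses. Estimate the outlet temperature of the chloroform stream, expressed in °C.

T_c,out = -13.6 °C

Heat released by hot stream: Q = 35.9 × 2.05 × (94.6 − 26.0) = 5048.6 kJ/h
Energy balance on cold side (adiabatic exchanger): Q = ṁ_c·Cp_c·(T_c,out − T_c,in)
T_c,out = -24.0 + 5048.6/(499 × 0.970) = -13.57 °C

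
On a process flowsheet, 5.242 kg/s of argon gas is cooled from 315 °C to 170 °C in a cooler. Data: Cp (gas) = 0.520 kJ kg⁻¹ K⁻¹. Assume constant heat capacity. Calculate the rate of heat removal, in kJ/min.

Q_c = 23700 kJ/min

Q = ṁ·Cp·ΔT = 5.242 × 0.520 × (170 − 315) = -395.25 kJ/s
Cooling duty = 23715 kJ/min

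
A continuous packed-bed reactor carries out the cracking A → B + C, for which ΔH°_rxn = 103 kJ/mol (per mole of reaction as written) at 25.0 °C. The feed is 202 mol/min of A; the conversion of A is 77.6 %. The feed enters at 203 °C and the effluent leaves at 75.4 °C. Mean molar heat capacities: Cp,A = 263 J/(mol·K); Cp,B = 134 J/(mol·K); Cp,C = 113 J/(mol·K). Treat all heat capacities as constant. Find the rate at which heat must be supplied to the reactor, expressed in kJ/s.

Q_in = 154 kJ/s

Extent of reaction ξ = 0.776 × 202 = 156.75 mol/min
Reaction term: ξ·ΔH°_rxn = 156.75 × 103 = 16145 kJ/min
Sensible, feed 203→25 °C: -9456.4 kJ/min
Outlet flows (mol/min): A 45.248, B 156.75, C 156.75
Sensible, products 25→75.4 °C: 2551.1 kJ/min
Q = ΔH = 9240.2 kJ/min = 154 kW
Heat supplied = 154 kJ/s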